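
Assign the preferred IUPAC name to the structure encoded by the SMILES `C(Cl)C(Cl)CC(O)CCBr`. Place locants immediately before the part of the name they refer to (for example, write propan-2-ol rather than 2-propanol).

1-bromo-5,6-dichlorohexan-3-ol

The longest chain bearing the –OH group is 6 carbons long (hexane).
The principal characteristic group is an alcohol (–OH), named with the suffix -ol.
The numbering direction is chosen so that numbering from this end puts the hydroxyl group at C-3 rather than C-4.
This places the hydroxyl at C-3; a bromo group at C-1; chloro groups at C-5 and C-6.
The substituents are ordered alphabetically, ignoring any di-/tri- multipliers.
Putting it together: 1-bromo-5,6-dichlorohexan-3-ol.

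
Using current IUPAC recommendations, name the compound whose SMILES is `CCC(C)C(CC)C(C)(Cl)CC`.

The parent chain contains 7 carbons (heptane).
Number the chain so that the substituent locant set {3,3,4,5} is lower than {3,4,5,5} at the first point of difference.
With this numbering: a chloro group at C-3; an ethyl group at C-4; methyl groups at C-3 and C-5.
Prefixes are listed alphabetically: chloro, ethyl, methyl.
Putting it together: 3-chloro-4-ethyl-3,5-dimethylheptane.

3-chloro-4-ethyl-3,5-dimethylheptane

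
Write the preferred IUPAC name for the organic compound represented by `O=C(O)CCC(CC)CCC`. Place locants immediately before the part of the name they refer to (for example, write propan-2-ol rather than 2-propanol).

4-ethylheptanoic acid

The longest chain bearing the –COOH group is 7 carbons long (heptane).
The highest-priority functional group is a carboxylic acid (terminal –COOH), so the name ends in -oic acid.
Choose the numbering such that the carboxylic acid carbon is C-1 by definition.
That gives an ethyl group at C-4.
The name is 4-ethylheptanoic acid.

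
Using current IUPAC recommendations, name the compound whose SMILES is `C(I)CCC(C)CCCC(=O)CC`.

10-iodo-7-methyldecan-3-one

The longest carbon chain that includes the carbonyl has 10 carbons, so the parent hydride is decane.
The principal characteristic group is a ketone (C=O on an internal carbon), named with the suffix -one.
Number the chain so that numbering from this end puts the carbonyl group at C-3 rather than C-8.
This places the carbonyl at C-3; an iodo group at C-10; a methyl group at C-7.
Prefixes are listed alphabetically: iodo, methyl.
Assembling the pieces gives 10-iodo-7-methyldecan-3-one.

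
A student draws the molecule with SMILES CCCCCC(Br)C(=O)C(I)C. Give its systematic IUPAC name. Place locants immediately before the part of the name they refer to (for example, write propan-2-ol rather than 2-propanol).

The longest chain bearing the carbonyl is 9 carbons long (nonane).
The highest-priority functional group is a ketone (C=O on an internal carbon), so the name ends in -one.
The numbering direction is chosen so that numbering from this end puts the carbonyl group at C-3 rather than C-7.
With this numbering: the carbonyl at C-3; a bromo group at C-4; an iodo group at C-2.
Prefixes are listed alphabetically: bromo, iodo.
Putting it together: 4-bromo-2-iodononan-3-one.

4-bromo-2-iodononan-3-one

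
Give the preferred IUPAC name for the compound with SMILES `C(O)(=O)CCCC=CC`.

hept-5-enoic acid

The longest carbon chain that includes the –COOH group and the multiple bond has 7 carbons, so the parent hydride is heptane.
A carboxylic acid (terminal –COOH) is the principal characteristic group, giving the suffix -oic acid.
The chain contains a C=C double bond, so the unsaturation ending is -ene.
Choose the numbering such that the carboxylic acid carbon is C-1 by definition.
This places the double bond between C-5 and C-6.
The name is hept-5-enoic acid.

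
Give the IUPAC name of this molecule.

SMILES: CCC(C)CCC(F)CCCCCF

The longest carbon chain is 11 atoms: the parent is undecane.
The numbering direction is chosen so that the substituent locant set {1,6,9} is lower than {3,6,11} at the first point of difference.
With this numbering: fluoro groups at C-1 and C-6; a methyl group at C-9.
Substituent prefixes are cited in alphabetical order (multiplying prefixes like di-/tri- are ignored for ordering).
Assembling the pieces gives 1,6-difluoro-9-methylundecane.

1,6-difluoro-9-methylundecane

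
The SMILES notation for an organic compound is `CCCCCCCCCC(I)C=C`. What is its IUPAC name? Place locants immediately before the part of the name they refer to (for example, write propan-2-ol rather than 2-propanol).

3-iodododec-1-ene

Counting along the main chain through the multiple bond gives 12 carbons: the parent is dodecane.
A C=C double bond in the chain gives the infix -ene-.
The numbering direction is chosen so that numbering from this end puts the double bond at C-1 rather than C-11.
This places the double bond between C-1 and C-2; an iodo group at C-3.
Assembling the pieces gives 3-iodododec-1-ene.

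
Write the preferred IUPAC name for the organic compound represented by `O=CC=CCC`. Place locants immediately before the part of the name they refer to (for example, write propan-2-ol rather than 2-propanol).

pent-2-enal

The longest chain bearing the –CHO group and the multiple bond is 5 carbons long (pentane).
The highest-priority functional group is an aldehyde (terminal –CHO), so the name ends in -al.
A C=C double bond in the chain gives the infix -ene-.
The numbering direction is chosen so that the aldehyde carbon is C-1 by definition.
That gives the double bond between C-2 and C-3.
Putting it together: pent-2-enal.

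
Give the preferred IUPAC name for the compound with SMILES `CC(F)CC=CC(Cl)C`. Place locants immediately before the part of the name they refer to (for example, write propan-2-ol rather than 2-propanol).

2-chloro-6-fluorohept-3-ene

The longest chain bearing the multiple bond is 7 carbons long (heptane).
The chain contains a C=C double bond, so the unsaturation ending is -ene.
Choose the numbering such that numbering from this end puts the double bond at C-3 rather than C-4.
This places the double bond between C-3 and C-4; a chloro group at C-2; a fluoro group at C-6.
Substituent prefixes are cited in alphabetical order (multiplying prefixes like di-/tri- are ignored for ordering).
The name is 2-chloro-6-fluorohept-3-ene.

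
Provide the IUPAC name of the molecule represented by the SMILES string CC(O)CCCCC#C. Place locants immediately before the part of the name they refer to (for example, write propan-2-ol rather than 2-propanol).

oct-7-yn-2-ol

The longest chain bearing the –OH group and the multiple bond is 8 carbons long (octane).
The highest-priority functional group is an alcohol (–OH), so the name ends in -ol.
There is one C≡C triple bond, indicated by the ending -yne.
The numbering direction is chosen so that numbering from this end puts the hydroxyl group at C-2 rather than C-7.
With this numbering: the hydroxyl at C-2; the triple bond between C-7 and C-8.
Assembling the pieces gives oct-7-yn-2-ol.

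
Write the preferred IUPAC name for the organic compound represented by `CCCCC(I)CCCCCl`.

1-chloro-5-iodononane

The longest continuous carbon chain has 9 atoms, so the parent hydride is nonane.
The numbering direction is chosen so that the substituent locant set {1,5} is lower than {5,9} at the first point of difference.
This places a chloro group at C-1; an iodo group at C-5.
Substituent prefixes are cited in alphabetical order (multiplying prefixes like di-/tri- are ignored for ordering).
Assembling the pieces gives 1-chloro-5-iodononane.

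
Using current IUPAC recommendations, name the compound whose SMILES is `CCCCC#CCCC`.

Counting along the main chain through the multiple bond gives 9 carbons: the parent is nonane.
A C≡C triple bond in the chain gives the infix -yne-.
The numbering direction is chosen so that numbering from this end puts the triple bond at C-4 rather than C-5.
This places the triple bond between C-4 and C-5.
The name is non-4-yne.

non-4-yne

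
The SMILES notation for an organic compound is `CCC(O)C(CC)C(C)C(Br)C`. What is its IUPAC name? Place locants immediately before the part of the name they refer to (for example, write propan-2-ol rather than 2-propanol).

6-bromo-4-ethyl-5-methylheptan-3-ol

The longest chain bearing the –OH group is 7 carbons long (heptane).
The highest-priority functional group is an alcohol (–OH), so the name ends in -ol.
Choose the numbering such that numbering from this end puts the hydroxyl group at C-3 rather than C-5.
That gives the hydroxyl at C-3; a bromo group at C-6; an ethyl group at C-4; a methyl group at C-5.
Substituent prefixes are cited in alphabetical order (multiplying prefixes like di-/tri- are ignored for ordering).
Putting it together: 6-bromo-4-ethyl-5-methylheptan-3-ol.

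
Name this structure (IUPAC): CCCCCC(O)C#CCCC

undec-4-yn-6-ol

The longest carbon chain that includes the –OH group and the multiple bond has 11 carbons, so the parent hydride is undecane.
The highest-priority functional group is an alcohol (–OH), so the name ends in -ol.
The chain contains a C≡C triple bond, so the unsaturation ending is -yne.
Number the chain so that numbering from this end puts the triple bond at C-4 rather than C-7.
With this numbering: the hydroxyl at C-6; the triple bond between C-4 and C-5.
The name is undec-4-yn-6-ol.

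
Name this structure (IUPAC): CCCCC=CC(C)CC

The longest chain bearing the multiple bond is 9 carbons long (nonane).
There is one C=C double bond, indicated by the ending -ene.
Choose the numbering such that numbering from this end puts the double bond at C-4 rather than C-5.
This places the double bond between C-4 and C-5; a methyl group at C-3.
Putting it together: 3-methylnon-4-ene.

3-methylnon-4-ene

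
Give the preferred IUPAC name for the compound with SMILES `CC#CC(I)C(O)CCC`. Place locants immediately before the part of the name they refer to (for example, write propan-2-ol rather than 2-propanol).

Counting along the main chain through the –OH group and the multiple bond gives 8 carbons: the parent is octane.
The highest-priority functional group is an alcohol (–OH), so the name ends in -ol.
The chain contains a C≡C triple bond, so the unsaturation ending is -yne.
The numbering direction is chosen so that numbering from this end puts the hydroxyl group at C-4 rather than C-5.
That gives the hydroxyl at C-4; the triple bond between C-6 and C-7; an iodo group at C-5.
Assembling the pieces gives 5-iodooct-6-yn-4-ol.

5-iodooct-6-yn-4-ol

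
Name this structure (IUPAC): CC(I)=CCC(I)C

2,5-diiodohex-2-ene

Counting along the main chain through the multiple bond gives 6 carbons: the parent is hexane.
A C=C double bond in the chain gives the infix -ene-.
The numbering direction is chosen so that numbering from this end puts the double bond at C-2 rather than C-4.
That gives the double bond between C-2 and C-3; iodo groups at C-2 and C-5.
The name is 2,5-diiodohex-2-ene.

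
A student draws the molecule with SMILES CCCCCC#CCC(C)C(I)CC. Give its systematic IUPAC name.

The longest chain bearing the multiple bond is 12 carbons long (dodecane).
The chain contains a C≡C triple bond, so the unsaturation ending is -yne.
The numbering direction is chosen so that the substituent locant set {3,4} is lower than {9,10} at the first point of difference.
This places the triple bond between C-6 and C-7; an iodo group at C-3; a methyl group at C-4.
Prefixes are listed alphabetically: iodo, methyl.
Putting it together: 3-iodo-4-methyldodec-6-yne.

3-iodo-4-methyldodec-6-yne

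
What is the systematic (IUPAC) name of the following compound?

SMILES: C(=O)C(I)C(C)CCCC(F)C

7-fluoro-2-iodo-3-methyloctanal

Counting along the main chain through the –CHO group gives 8 carbons: the parent is octane.
An aldehyde (terminal –CHO) is the principal characteristic group, giving the suffix -al.
Choose the numbering such that the aldehyde carbon is C-1 by definition.
With this numbering: a fluoro group at C-7; an iodo group at C-2; a methyl group at C-3.
The substituents are ordered alphabetically, ignoring any di-/tri- multipliers.
Putting it together: 7-fluoro-2-iodo-3-methyloctanal.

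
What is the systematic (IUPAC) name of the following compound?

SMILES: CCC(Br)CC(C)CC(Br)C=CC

4,8-dibromo-6-methyldec-2-ene

The longest carbon chain that includes the multiple bond has 10 carbons, so the parent hydride is decane.
The chain contains a C=C double bond, so the unsaturation ending is -ene.
The numbering direction is chosen so that numbering from this end puts the double bond at C-2 rather than C-8.
With this numbering: the double bond between C-2 and C-3; bromo groups at C-4 and C-8; a methyl group at C-6.
Prefixes are listed alphabetically: bromo, methyl.
The name is 4,8-dibromo-6-methyldec-2-ene.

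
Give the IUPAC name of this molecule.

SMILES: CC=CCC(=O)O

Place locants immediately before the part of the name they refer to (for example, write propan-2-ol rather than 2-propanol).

Counting along the main chain through the –COOH group and the multiple bond gives 5 carbons: the parent is pentane.
The principal characteristic group is a carboxylic acid (terminal –COOH), named with the suffix -oic acid.
The chain contains a C=C double bond, so the unsaturation ending is -ene.
Choose the numbering such that the carboxylic acid carbon is C-1 by definition.
This places the double bond between C-3 and C-4.
Putting it together: pent-3-enoic acid.

pent-3-enoic acid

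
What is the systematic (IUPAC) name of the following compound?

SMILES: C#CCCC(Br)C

5-bromohex-1-yne

The longest carbon chain that includes the multiple bond has 6 carbons, so the parent hydride is hexane.
There is one C≡C triple bond, indicated by the ending -yne.
Number the chain so that numbering from this end puts the triple bond at C-1 rather than C-5.
With this numbering: the triple bond between C-1 and C-2; a bromo group at C-5.
Putting it together: 5-bromohex-1-yne.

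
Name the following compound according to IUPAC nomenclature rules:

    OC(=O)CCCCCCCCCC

Counting along the main chain through the –COOH group gives 11 carbons: the parent is undecane.
A carboxylic acid (terminal –COOH) is the principal characteristic group, giving the suffix -oic acid.
Number the chain so that the carboxylic acid carbon is C-1 by definition.
Assembling the pieces gives undecanoic acid.

undecanoic acid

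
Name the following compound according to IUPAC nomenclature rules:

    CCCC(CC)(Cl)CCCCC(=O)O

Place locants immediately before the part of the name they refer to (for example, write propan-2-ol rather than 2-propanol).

The longest chain bearing the –COOH group is 9 carbons long (nonane).
The highest-priority functional group is a carboxylic acid (terminal –COOH), so the name ends in -oic acid.
Choose the numbering such that the carboxylic acid carbon is C-1 by definition.
That gives a chloro group at C-6; an ethyl group at C-6.
Prefixes are listed alphabetically: chloro, ethyl.
Assembling the pieces gives 6-chloro-6-ethylnonanoic acid.

6-chloro-6-ethylnonanoic acid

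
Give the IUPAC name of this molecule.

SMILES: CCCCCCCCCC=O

The longest chain bearing the –CHO group is 10 carbons long (decane).
The highest-priority functional group is an aldehyde (terminal –CHO), so the name ends in -al.
Number the chain so that the aldehyde carbon is C-1 by definition.
Putting it together: decanal.

decanal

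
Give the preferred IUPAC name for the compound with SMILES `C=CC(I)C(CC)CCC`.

Counting along the main chain through the multiple bond gives 7 carbons: the parent is heptane.
The chain contains a C=C double bond, so the unsaturation ending is -ene.
Choose the numbering such that numbering from this end puts the double bond at C-1 rather than C-6.
With this numbering: the double bond between C-1 and C-2; an ethyl group at C-4; an iodo group at C-3.
Substituent prefixes are cited in alphabetical order (multiplying prefixes like di-/tri- are ignored for ordering).
Assembling the pieces gives 4-ethyl-3-iodohept-1-ene.

4-ethyl-3-iodohept-1-ene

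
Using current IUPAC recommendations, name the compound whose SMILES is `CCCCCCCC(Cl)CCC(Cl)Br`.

1-bromo-1,4-dichloroundecane

The longest continuous carbon chain has 11 atoms, so the parent hydride is undecane.
Number the chain so that the substituent locant set {1,1,4} is lower than {8,11,11} at the first point of difference.
That gives a bromo group at C-1; chloro groups at C-1 and C-4.
Prefixes are listed alphabetically: bromo, chloro.
Assembling the pieces gives 1-bromo-1,4-dichloroundecane.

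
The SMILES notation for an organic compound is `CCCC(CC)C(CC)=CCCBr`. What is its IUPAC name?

Counting along the main chain through the multiple bond gives 8 carbons: the parent is octane.
The chain contains a C=C double bond, so the unsaturation ending is -ene.
The numbering direction is chosen so that numbering from this end puts the double bond at C-3 rather than C-5.
That gives the double bond between C-3 and C-4; a bromo group at C-1; ethyl groups at C-4 and C-5.
Prefixes are listed alphabetically: bromo, ethyl.
Putting it together: 1-bromo-4,5-diethyloct-3-ene.

1-bromo-4,5-diethyloct-3-ene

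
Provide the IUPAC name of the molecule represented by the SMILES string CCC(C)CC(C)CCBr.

1-bromo-3,5-dimethylheptane

The longest carbon chain is 7 atoms: the parent is heptane.
Choose the numbering such that the substituent locant set {1,3,5} is lower than {3,5,7} at the first point of difference.
This places a bromo group at C-1; methyl groups at C-3 and C-5.
Substituent prefixes are cited in alphabetical order (multiplying prefixes like di-/tri- are ignored for ordering).
The name is 1-bromo-3,5-dimethylheptane.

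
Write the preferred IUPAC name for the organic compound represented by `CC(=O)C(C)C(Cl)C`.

The longest carbon chain that includes the carbonyl has 5 carbons, so the parent hydride is pentane.
The principal characteristic group is a ketone (C=O on an internal carbon), named with the suffix -one.
Number the chain so that numbering from this end puts the carbonyl group at C-2 rather than C-4.
With this numbering: the carbonyl at C-2; a chloro group at C-4; a methyl group at C-3.
The substituents are ordered alphabetically, ignoring any di-/tri- multipliers.
Assembling the pieces gives 4-chloro-3-methylpentan-2-one.

4-chloro-3-methylpentan-2-one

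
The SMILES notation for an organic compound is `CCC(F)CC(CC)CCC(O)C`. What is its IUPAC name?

The longest carbon chain that includes the –OH group has 9 carbons, so the parent hydride is nonane.
The principal characteristic group is an alcohol (–OH), named with the suffix -ol.
Choose the numbering such that numbering from this end puts the hydroxyl group at C-2 rather than C-8.
With this numbering: the hydroxyl at C-2; an ethyl group at C-5; a fluoro group at C-7.
The substituents are ordered alphabetically, ignoring any di-/tri- multipliers.
The name is 5-ethyl-7-fluorononan-2-ol.

5-ethyl-7-fluorononan-2-ol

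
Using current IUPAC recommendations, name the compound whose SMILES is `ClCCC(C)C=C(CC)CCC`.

The longest carbon chain that includes the multiple bond has 8 carbons, so the parent hydride is octane.
There is one C=C double bond, indicated by the ending -ene.
Choose the numbering such that the substituent locant set {1,3,5} is lower than {4,6,8} at the first point of difference.
That gives the double bond between C-4 and C-5; a chloro group at C-1; an ethyl group at C-5; a methyl group at C-3.
Prefixes are listed alphabetically: chloro, ethyl, methyl.
Putting it together: 1-chloro-5-ethyl-3-methyloct-4-ene.

1-chloro-5-ethyl-3-methyloct-4-ene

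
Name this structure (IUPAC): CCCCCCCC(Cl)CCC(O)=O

4-chloroundecanoic acid

Counting along the main chain through the –COOH group gives 11 carbons: the parent is undecane.
A carboxylic acid (terminal –COOH) is the principal characteristic group, giving the suffix -oic acid.
Choose the numbering such that the carboxylic acid carbon is C-1 by definition.
With this numbering: a chloro group at C-4.
The name is 4-chloroundecanoic acid.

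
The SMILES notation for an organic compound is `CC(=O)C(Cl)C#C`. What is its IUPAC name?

The longest chain bearing the carbonyl and the multiple bond is 5 carbons long (pentane).
The principal characteristic group is a ketone (C=O on an internal carbon), named with the suffix -one.
The chain contains a C≡C triple bond, so the unsaturation ending is -yne.
The numbering direction is chosen so that numbering from this end puts the carbonyl group at C-2 rather than C-4.
That gives the carbonyl at C-2; the triple bond between C-4 and C-5; a chloro group at C-3.
Putting it together: 3-chloropent-4-yn-2-one.

3-chloropent-4-yn-2-one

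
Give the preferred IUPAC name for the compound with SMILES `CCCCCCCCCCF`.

1-fluorodecane

The parent chain contains 10 carbons (decane).
Number the chain so that the substituent locant set {1} is lower than {10} at the first point of difference.
This places a fluoro group at C-1.
Putting it together: 1-fluorodecane.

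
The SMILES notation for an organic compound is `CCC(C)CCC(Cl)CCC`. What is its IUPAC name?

The longest continuous carbon chain has 9 atoms, so the parent hydride is nonane.
Choose the numbering such that the substituent locant set {3,6} is lower than {4,7} at the first point of difference.
That gives a chloro group at C-6; a methyl group at C-3.
Prefixes are listed alphabetically: chloro, methyl.
Assembling the pieces gives 6-chloro-3-methylnonane.

6-chloro-3-methylnonane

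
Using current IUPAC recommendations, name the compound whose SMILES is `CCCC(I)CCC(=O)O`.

4-iodoheptanoic acid

The longest chain bearing the –COOH group is 7 carbons long (heptane).
The principal characteristic group is a carboxylic acid (terminal –COOH), named with the suffix -oic acid.
Number the chain so that the carboxylic acid carbon is C-1 by definition.
With this numbering: an iodo group at C-4.
Putting it together: 4-iodoheptanoic acid.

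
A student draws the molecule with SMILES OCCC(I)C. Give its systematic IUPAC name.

3-iodobutan-1-ol

Counting along the main chain through the –OH group gives 4 carbons: the parent is butane.
An alcohol (–OH) is the principal characteristic group, giving the suffix -ol.
Number the chain so that numbering from this end puts the hydroxyl group at C-1 rather than C-4.
This places the hydroxyl at C-1; an iodo group at C-3.
Putting it together: 3-iodobutan-1-ol.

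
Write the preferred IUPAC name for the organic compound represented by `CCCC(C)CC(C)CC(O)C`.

4,6-dimethylnonan-2-ol

The longest carbon chain that includes the –OH group has 9 carbons, so the parent hydride is nonane.
The principal characteristic group is an alcohol (–OH), named with the suffix -ol.
Choose the numbering such that numbering from this end puts the hydroxyl group at C-2 rather than C-8.
With this numbering: the hydroxyl at C-2; methyl groups at C-4 and C-6.
The name is 4,6-dimethylnonan-2-ol.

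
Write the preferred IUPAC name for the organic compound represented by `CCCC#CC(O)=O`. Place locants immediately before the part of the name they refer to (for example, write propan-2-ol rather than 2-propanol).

Counting along the main chain through the –COOH group and the multiple bond gives 6 carbons: the parent is hexane.
The highest-priority functional group is a carboxylic acid (terminal –COOH), so the name ends in -oic acid.
There is one C≡C triple bond, indicated by the ending -yne.
The numbering direction is chosen so that the carboxylic acid carbon is C-1 by definition.
With this numbering: the triple bond between C-2 and C-3.
The name is hex-2-ynoic acid.

hex-2-ynoic acid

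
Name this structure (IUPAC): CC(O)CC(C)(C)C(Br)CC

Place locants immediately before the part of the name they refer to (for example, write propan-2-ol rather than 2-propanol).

Counting along the main chain through the –OH group gives 7 carbons: the parent is heptane.
The highest-priority functional group is an alcohol (–OH), so the name ends in -ol.
The numbering direction is chosen so that numbering from this end puts the hydroxyl group at C-2 rather than C-6.
That gives the hydroxyl at C-2; a bromo group at C-5; two methyl groups at C-4.
Prefixes are listed alphabetically: bromo, methyl.
The name is 5-bromo-4,4-dimethylheptan-2-ol.

5-bromo-4,4-dimethylheptan-2-ol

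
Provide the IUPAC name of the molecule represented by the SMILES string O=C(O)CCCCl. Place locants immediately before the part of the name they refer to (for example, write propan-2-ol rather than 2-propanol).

4-chlorobutanoic acid

The longest chain bearing the –COOH group is 4 carbons long (butane).
A carboxylic acid (terminal –COOH) is the principal characteristic group, giving the suffix -oic acid.
Number the chain so that the carboxylic acid carbon is C-1 by definition.
With this numbering: a chloro group at C-4.
Putting it together: 4-chlorobutanoic acid.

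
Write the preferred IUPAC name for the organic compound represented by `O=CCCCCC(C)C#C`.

6-methyloct-7-ynal

Counting along the main chain through the –CHO group and the multiple bond gives 8 carbons: the parent is octane.
An aldehyde (terminal –CHO) is the principal characteristic group, giving the suffix -al.
There is one C≡C triple bond, indicated by the ending -yne.
Number the chain so that the aldehyde carbon is C-1 by definition.
That gives the triple bond between C-7 and C-8; a methyl group at C-6.
Putting it together: 6-methyloct-7-ynal.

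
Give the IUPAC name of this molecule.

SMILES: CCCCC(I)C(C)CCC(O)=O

5-iodo-4-methylnonanoic acid

The longest chain bearing the –COOH group is 9 carbons long (nonane).
The principal characteristic group is a carboxylic acid (terminal –COOH), named with the suffix -oic acid.
Choose the numbering such that the carboxylic acid carbon is C-1 by definition.
That gives an iodo group at C-5; a methyl group at C-4.
The substituents are ordered alphabetically, ignoring any di-/tri- multipliers.
The name is 5-iodo-4-methylnonanoic acid.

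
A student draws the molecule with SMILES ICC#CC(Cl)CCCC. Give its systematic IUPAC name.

4-chloro-1-iodooct-2-yne

Counting along the main chain through the multiple bond gives 8 carbons: the parent is octane.
There is one C≡C triple bond, indicated by the ending -yne.
The numbering direction is chosen so that numbering from this end puts the triple bond at C-2 rather than C-6.
That gives the triple bond between C-2 and C-3; a chloro group at C-4; an iodo group at C-1.
Substituent prefixes are cited in alphabetical order (multiplying prefixes like di-/tri- are ignored for ordering).
Assembling the pieces gives 4-chloro-1-iodooct-2-yne.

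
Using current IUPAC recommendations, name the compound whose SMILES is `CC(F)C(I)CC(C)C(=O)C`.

The longest chain bearing the carbonyl is 7 carbons long (heptane).
The principal characteristic group is a ketone (C=O on an internal carbon), named with the suffix -one.
Number the chain so that numbering from this end puts the carbonyl group at C-2 rather than C-6.
With this numbering: the carbonyl at C-2; a fluoro group at C-6; an iodo group at C-5; a methyl group at C-3.
Prefixes are listed alphabetically: fluoro, iodo, methyl.
Assembling the pieces gives 6-fluoro-5-iodo-3-methylheptan-2-one.

6-fluoro-5-iodo-3-methylheptan-2-one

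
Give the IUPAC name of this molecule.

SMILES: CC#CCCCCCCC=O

dec-8-ynal

The longest chain bearing the –CHO group and the multiple bond is 10 carbons long (decane).
An aldehyde (terminal –CHO) is the principal characteristic group, giving the suffix -al.
A C≡C triple bond in the chain gives the infix -yne-.
Number the chain so that the aldehyde carbon is C-1 by definition.
With this numbering: the triple bond between C-8 and C-9.
Assembling the pieces gives dec-8-ynal.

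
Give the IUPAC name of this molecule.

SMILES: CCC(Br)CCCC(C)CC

3-bromo-7-methylnonane

The longest continuous carbon chain has 9 atoms, so the parent hydride is nonane.
Choose the numbering such that the locant sets are identical either way, so the alphabetically earlier bromo substituent takes the lower locant (3 rather than 7).
That gives a bromo group at C-3; a methyl group at C-7.
Substituent prefixes are cited in alphabetical order (multiplying prefixes like di-/tri- are ignored for ordering).
The name is 3-bromo-7-methylnonane.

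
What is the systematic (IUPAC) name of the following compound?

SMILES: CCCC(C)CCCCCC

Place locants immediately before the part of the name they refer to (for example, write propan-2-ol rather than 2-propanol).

The longest continuous carbon chain has 10 atoms, so the parent hydride is decane.
Choose the numbering such that the substituent locant set {4} is lower than {7} at the first point of difference.
That gives a methyl group at C-4.
The name is 4-methyldecane.

4-methyldecane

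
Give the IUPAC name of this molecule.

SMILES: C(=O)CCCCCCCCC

The longest carbon chain that includes the –CHO group has 10 carbons, so the parent hydride is decane.
The principal characteristic group is an aldehyde (terminal –CHO), named with the suffix -al.
The numbering direction is chosen so that the aldehyde carbon is C-1 by definition.
The name is decanal.

decanal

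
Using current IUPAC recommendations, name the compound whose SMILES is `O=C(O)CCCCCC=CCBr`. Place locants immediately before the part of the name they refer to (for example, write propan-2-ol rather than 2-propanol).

Counting along the main chain through the –COOH group and the multiple bond gives 9 carbons: the parent is nonane.
The principal characteristic group is a carboxylic acid (terminal –COOH), named with the suffix -oic acid.
A C=C double bond in the chain gives the infix -ene-.
Choose the numbering such that the carboxylic acid carbon is C-1 by definition.
This places the double bond between C-7 and C-8; a bromo group at C-9.
Assembling the pieces gives 9-bromonon-7-enoic acid.

9-bromonon-7-enoic acid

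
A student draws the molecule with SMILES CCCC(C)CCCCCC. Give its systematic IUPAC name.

The longest continuous carbon chain has 10 atoms, so the parent hydride is decane.
Choose the numbering such that the substituent locant set {4} is lower than {7} at the first point of difference.
With this numbering: a methyl group at C-4.
Assembling the pieces gives 4-methyldecane.

4-methyldecane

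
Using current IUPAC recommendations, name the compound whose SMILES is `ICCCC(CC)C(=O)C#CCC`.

The longest chain bearing the carbonyl and the multiple bond is 9 carbons long (nonane).
The highest-priority functional group is a ketone (C=O on an internal carbon), so the name ends in -one.
There is one C≡C triple bond, indicated by the ending -yne.
The numbering direction is chosen so that numbering from this end puts the triple bond at C-3 rather than C-6.
This places the carbonyl at C-5; the triple bond between C-3 and C-4; an ethyl group at C-6; an iodo group at C-9.
Prefixes are listed alphabetically: ethyl, iodo.
The name is 6-ethyl-9-iodonon-3-yn-5-one.

6-ethyl-9-iodonon-3-yn-5-one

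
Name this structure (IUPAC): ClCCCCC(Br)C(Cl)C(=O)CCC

6-bromo-5,10-dichlorodecan-4-one

Counting along the main chain through the carbonyl gives 10 carbons: the parent is decane.
The principal characteristic group is a ketone (C=O on an internal carbon), named with the suffix -one.
Number the chain so that numbering from this end puts the carbonyl group at C-4 rather than C-7.
With this numbering: the carbonyl at C-4; a bromo group at C-6; chloro groups at C-5 and C-10.
Prefixes are listed alphabetically: bromo, chloro.
The name is 6-bromo-5,10-dichlorodecan-4-one.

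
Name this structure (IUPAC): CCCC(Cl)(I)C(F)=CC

4-chloro-3-fluoro-4-iodohept-2-ene

Counting along the main chain through the multiple bond gives 7 carbons: the parent is heptane.
A C=C double bond in the chain gives the infix -ene-.
Number the chain so that numbering from this end puts the double bond at C-2 rather than C-5.
This places the double bond between C-2 and C-3; a chloro group at C-4; a fluoro group at C-3; an iodo group at C-4.
Prefixes are listed alphabetically: chloro, fluoro, iodo.
The name is 4-chloro-3-fluoro-4-iodohept-2-ene.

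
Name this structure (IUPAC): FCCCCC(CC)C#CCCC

6-ethyl-10-fluorodec-4-yne

The longest carbon chain that includes the multiple bond has 10 carbons, so the parent hydride is decane.
A C≡C triple bond in the chain gives the infix -yne-.
Number the chain so that numbering from this end puts the triple bond at C-4 rather than C-6.
That gives the triple bond between C-4 and C-5; an ethyl group at C-6; a fluoro group at C-10.
Substituent prefixes are cited in alphabetical order (multiplying prefixes like di-/tri- are ignored for ordering).
Putting it together: 6-ethyl-10-fluorodec-4-yne.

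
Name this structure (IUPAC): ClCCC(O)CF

The longest carbon chain that includes the –OH group has 4 carbons, so the parent hydride is butane.
An alcohol (–OH) is the principal characteristic group, giving the suffix -ol.
Choose the numbering such that numbering from this end puts the hydroxyl group at C-2 rather than C-3.
This places the hydroxyl at C-2; a chloro group at C-4; a fluoro group at C-1.
Substituent prefixes are cited in alphabetical order (multiplying prefixes like di-/tri- are ignored for ordering).
Assembling the pieces gives 4-chloro-1-fluorobutan-2-ol.

4-chloro-1-fluorobutan-2-ol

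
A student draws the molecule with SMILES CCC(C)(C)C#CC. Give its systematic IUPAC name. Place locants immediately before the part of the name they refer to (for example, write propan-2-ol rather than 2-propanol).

The longest chain bearing the multiple bond is 6 carbons long (hexane).
A C≡C triple bond in the chain gives the infix -yne-.
Choose the numbering such that numbering from this end puts the triple bond at C-2 rather than C-4.
This places the triple bond between C-2 and C-3; two methyl groups at C-4.
Putting it together: 4,4-dimethylhex-2-yne.

4,4-dimethylhex-2-yne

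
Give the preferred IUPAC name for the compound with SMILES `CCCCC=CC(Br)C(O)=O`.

2-bromooct-3-enoic acid

The longest carbon chain that includes the –COOH group and the multiple bond has 8 carbons, so the parent hydride is octane.
The principal characteristic group is a carboxylic acid (terminal –COOH), named with the suffix -oic acid.
The chain contains a C=C double bond, so the unsaturation ending is -ene.
The numbering direction is chosen so that the carboxylic acid carbon is C-1 by definition.
That gives the double bond between C-3 and C-4; a bromo group at C-2.
Putting it together: 2-bromooct-3-enoic acid.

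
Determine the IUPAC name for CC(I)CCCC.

The longest carbon chain is 6 atoms: the parent is hexane.
The numbering direction is chosen so that the substituent locant set {2} is lower than {5} at the first point of difference.
With this numbering: an iodo group at C-2.
Assembling the pieces gives 2-iodohexane.

2-iodohexane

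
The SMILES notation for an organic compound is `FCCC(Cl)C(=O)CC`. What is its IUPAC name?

Counting along the main chain through the carbonyl gives 6 carbons: the parent is hexane.
The highest-priority functional group is a ketone (C=O on an internal carbon), so the name ends in -one.
Number the chain so that numbering from this end puts the carbonyl group at C-3 rather than C-4.
With this numbering: the carbonyl at C-3; a chloro group at C-4; a fluoro group at C-6.
The substituents are ordered alphabetically, ignoring any di-/tri- multipliers.
Assembling the pieces gives 4-chloro-6-fluorohexan-3-one.

4-chloro-6-fluorohexan-3-one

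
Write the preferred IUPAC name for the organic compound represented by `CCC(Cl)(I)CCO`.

3-chloro-3-iodopentan-1-ol

The longest carbon chain that includes the –OH group has 5 carbons, so the parent hydride is pentane.
The highest-priority functional group is an alcohol (–OH), so the name ends in -ol.
Number the chain so that numbering from this end puts the hydroxyl group at C-1 rather than C-5.
With this numbering: the hydroxyl at C-1; a chloro group at C-3; an iodo group at C-3.
The substituents are ordered alphabetically, ignoring any di-/tri- multipliers.
Putting it together: 3-chloro-3-iodopentan-1-ol.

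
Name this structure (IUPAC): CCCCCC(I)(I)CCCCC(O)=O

The longest chain bearing the –COOH group is 11 carbons long (undecane).
The highest-priority functional group is a carboxylic acid (terminal –COOH), so the name ends in -oic acid.
Number the chain so that the carboxylic acid carbon is C-1 by definition.
This places two iodo groups at C-6.
The name is 6,6-diiodoundecanoic acid.

6,6-diiodoundecanoic acid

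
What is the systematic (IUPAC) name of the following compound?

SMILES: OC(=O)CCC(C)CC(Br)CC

The longest carbon chain that includes the –COOH group has 8 carbons, so the parent hydride is octane.
A carboxylic acid (terminal –COOH) is the principal characteristic group, giving the suffix -oic acid.
Number the chain so that the carboxylic acid carbon is C-1 by definition.
With this numbering: a bromo group at C-6; a methyl group at C-4.
Prefixes are listed alphabetically: bromo, methyl.
Assembling the pieces gives 6-bromo-4-methyloctanoic acid.

6-bromo-4-methyloctanoic acid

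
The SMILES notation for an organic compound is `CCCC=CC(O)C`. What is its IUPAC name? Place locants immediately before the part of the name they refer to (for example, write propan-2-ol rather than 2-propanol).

Counting along the main chain through the –OH group and the multiple bond gives 7 carbons: the parent is heptane.
The highest-priority functional group is an alcohol (–OH), so the name ends in -ol.
A C=C double bond in the chain gives the infix -ene-.
The numbering direction is chosen so that numbering from this end puts the hydroxyl group at C-2 rather than C-6.
This places the hydroxyl at C-2; the double bond between C-3 and C-4.
Putting it together: hept-3-en-2-ol.

hept-3-en-2-ol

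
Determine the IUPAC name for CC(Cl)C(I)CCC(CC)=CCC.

Counting along the main chain through the multiple bond gives 9 carbons: the parent is nonane.
The chain contains a C=C double bond, so the unsaturation ending is -ene.
Number the chain so that numbering from this end puts the double bond at C-3 rather than C-6.
This places the double bond between C-3 and C-4; a chloro group at C-8; an ethyl group at C-4; an iodo group at C-7.
The substituents are ordered alphabetically, ignoring any di-/tri- multipliers.
The name is 8-chloro-4-ethyl-7-iodonon-3-ene.

8-chloro-4-ethyl-7-iodonon-3-ene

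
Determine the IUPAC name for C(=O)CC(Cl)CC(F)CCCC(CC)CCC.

Counting along the main chain through the –CHO group gives 12 carbons: the parent is dodecane.
The highest-priority functional group is an aldehyde (terminal –CHO), so the name ends in -al.
Number the chain so that the aldehyde carbon is C-1 by definition.
That gives a chloro group at C-3; an ethyl group at C-9; a fluoro group at C-5.
Prefixes are listed alphabetically: chloro, ethyl, fluoro.
Putting it together: 3-chloro-9-ethyl-5-fluorododecanal.

3-chloro-9-ethyl-5-fluorododecanal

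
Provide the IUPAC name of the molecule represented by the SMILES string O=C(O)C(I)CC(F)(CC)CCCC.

4-ethyl-4-fluoro-2-iodooctanoic acid

The longest carbon chain that includes the –COOH group has 8 carbons, so the parent hydride is octane.
The highest-priority functional group is a carboxylic acid (terminal –COOH), so the name ends in -oic acid.
Choose the numbering such that the carboxylic acid carbon is C-1 by definition.
That gives an ethyl group at C-4; a fluoro group at C-4; an iodo group at C-2.
The substituents are ordered alphabetically, ignoring any di-/tri- multipliers.
Putting it together: 4-ethyl-4-fluoro-2-iodooctanoic acid.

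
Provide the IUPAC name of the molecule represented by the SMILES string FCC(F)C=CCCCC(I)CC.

1,2-difluoro-8-iododec-3-ene

The longest chain bearing the multiple bond is 10 carbons long (decane).
The chain contains a C=C double bond, so the unsaturation ending is -ene.
Number the chain so that numbering from this end puts the double bond at C-3 rather than C-7.
That gives the double bond between C-3 and C-4; fluoro groups at C-1 and C-2; an iodo group at C-8.
The substituents are ordered alphabetically, ignoring any di-/tri- multipliers.
Putting it together: 1,2-difluoro-8-iododec-3-ene.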